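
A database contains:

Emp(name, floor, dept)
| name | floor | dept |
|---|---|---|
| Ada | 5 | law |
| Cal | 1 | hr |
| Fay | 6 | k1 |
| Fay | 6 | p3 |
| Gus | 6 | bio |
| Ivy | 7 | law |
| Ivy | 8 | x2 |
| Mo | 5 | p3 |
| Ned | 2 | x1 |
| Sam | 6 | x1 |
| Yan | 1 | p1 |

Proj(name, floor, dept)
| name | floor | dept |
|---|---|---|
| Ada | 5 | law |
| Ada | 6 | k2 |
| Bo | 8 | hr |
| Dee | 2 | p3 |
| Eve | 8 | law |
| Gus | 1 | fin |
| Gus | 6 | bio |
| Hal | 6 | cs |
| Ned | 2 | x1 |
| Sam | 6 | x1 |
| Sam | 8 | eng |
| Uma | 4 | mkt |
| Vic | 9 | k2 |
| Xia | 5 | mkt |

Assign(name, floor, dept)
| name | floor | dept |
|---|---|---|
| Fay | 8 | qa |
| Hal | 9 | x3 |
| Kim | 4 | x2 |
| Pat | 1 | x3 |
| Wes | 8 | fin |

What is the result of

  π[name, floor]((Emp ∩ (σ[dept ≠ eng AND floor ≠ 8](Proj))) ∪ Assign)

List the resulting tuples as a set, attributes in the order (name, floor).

Selection dept ≠ eng AND floor ≠ 8: {(Ada, 5, law), (Ada, 6, k2), (Dee, 2, p3), (Gus, 1, fin), (Gus, 6, bio), (Hal, 6, cs), (Ned, 2, x1), (Sam, 6, x1), (Uma, 4, mkt), (Vic, 9, k2), (Xia, 5, mkt)}
Intersection: {(Ada, 5, law), (Cal, 1, hr), (Fay, 6, k1), (Fay, 6, p3), (Gus, 6, bio), (Ivy, 7, law), (Ivy, 8, x2), (Mo, 5, p3), (Ned, 2, x1), (Sam, 6, x1), (Yan, 1, p1)} with {(Ada, 5, law), (Ada, 6, k2), (Dee, 2, p3), (Gus, 1, fin), (Gus, 6, bio), (Hal, 6, cs), (Ned, 2, x1), (Sam, 6, x1), (Uma, 4, mkt), (Vic, 9, k2), (Xia, 5, mkt)} → {(Ada, 5, law), (Gus, 6, bio), (Ned, 2, x1), (Sam, 6, x1)}
Union: {(Ada, 5, law), (Gus, 6, bio), (Ned, 2, x1), (Sam, 6, x1)} with {(Fay, 8, qa), (Hal, 9, x3), (Kim, 4, x2), (Pat, 1, x3), (Wes, 8, fin)} → {(Ada, 5, law), (Fay, 8, qa), (Gus, 6, bio), (Hal, 9, x3), (Kim, 4, x2), (Ned, 2, x1), (Pat, 1, x3), (Sam, 6, x1), (Wes, 8, fin)}
π_{name, floor} gives {(Ada, 5), (Fay, 8), (Gus, 6), (Hal, 9), (Kim, 4), (Ned, 2), (Pat, 1), (Sam, 6), (Wes, 8)}.

{(Ada, 5), (Fay, 8), (Gus, 6), (Hal, 9), (Kim, 4), (Ned, 2), (Pat, 1), (Sam, 6), (Wes, 8)}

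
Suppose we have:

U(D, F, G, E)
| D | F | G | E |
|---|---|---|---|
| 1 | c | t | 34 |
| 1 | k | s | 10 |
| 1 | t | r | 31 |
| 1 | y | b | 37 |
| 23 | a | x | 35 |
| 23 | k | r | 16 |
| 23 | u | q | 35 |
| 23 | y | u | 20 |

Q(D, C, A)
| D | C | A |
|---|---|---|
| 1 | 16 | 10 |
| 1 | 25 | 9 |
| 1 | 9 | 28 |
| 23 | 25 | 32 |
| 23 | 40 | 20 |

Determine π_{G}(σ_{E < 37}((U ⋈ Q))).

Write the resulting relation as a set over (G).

{q, r, s, t, u, x}

Joining U and Q on D yields {(1, c, t, 34, 16, 10), (1, c, t, 34, 25, 9), (1, c, t, 34, 9, 28), (1, k, s, 10, 16, 10), (1, k, s, 10, 25, 9), (1, k, s, 10, 9, 28), (1, t, r, 31, 16, 10), (1, t, r, 31, 25, 9), (1, t, r, 31, 9, 28), (1, y, b, 37, 16, 10), (1, y, b, 37, 25, 9), (1, y, b, 37, 9, 28), (23, a, x, 35, 25, 32), (23, a, x, 35, 40, 20), (23, k, r, 16, 25, 32), (23, k, r, 16, 40, 20), (23, u, q, 35, 25, 32), (23, u, q, 35, 40, 20), (23, y, u, 20, 25, 32), (23, y, u, 20, 40, 20)}.
Apply σ_{E < 37}; surviving tuples: {(1, c, t, 34, 16, 10), (1, c, t, 34, 25, 9), (1, c, t, 34, 9, 28), (1, k, s, 10, 16, 10), (1, k, s, 10, 25, 9), (1, k, s, 10, 9, 28), (1, t, r, 31, 16, 10), (1, t, r, 31, 25, 9), (1, t, r, 31, 9, 28), (23, a, x, 35, 25, 32), (23, a, x, 35, 40, 20), (23, k, r, 16, 25, 32), (23, k, r, 16, 40, 20), (23, u, q, 35, 25, 32), (23, u, q, 35, 40, 20), (23, y, u, 20, 25, 32), (23, y, u, 20, 40, 20)}
π_{G} gives {q, r, s, t, u, x} (11 duplicate(s) eliminated).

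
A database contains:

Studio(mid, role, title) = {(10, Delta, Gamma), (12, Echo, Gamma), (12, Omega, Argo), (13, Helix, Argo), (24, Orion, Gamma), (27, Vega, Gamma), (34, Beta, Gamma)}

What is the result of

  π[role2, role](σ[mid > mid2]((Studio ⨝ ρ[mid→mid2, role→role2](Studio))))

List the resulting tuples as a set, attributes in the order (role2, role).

{(Delta, Beta), (Delta, Echo), (Delta, Orion), (Delta, Vega), (Echo, Beta), (Echo, Orion), (Echo, Vega), (Omega, Helix), (Orion, Beta), (Orion, Vega), (Vega, Beta)}

ρ[mid→mid2, role→role2]: schema becomes (mid2, role2, title); tuples unchanged.
Natural join on title: {(10, Delta, Gamma, 10, Delta), (10, Delta, Gamma, 12, Echo), (10, Delta, Gamma, 24, Orion), (10, Delta, Gamma, 27, Vega), (10, Delta, Gamma, 34, Beta), (12, Echo, Gamma, 10, Delta), (12, Echo, Gamma, 12, Echo), (12, Echo, Gamma, 24, Orion), (12, Echo, Gamma, 27, Vega), (12, Echo, Gamma, 34, Beta), (12, Omega, Argo, 12, Omega), (12, Omega, Argo, 13, Helix), (13, Helix, Argo, 12, Omega), (13, Helix, Argo, 13, Helix), (24, Orion, Gamma, 10, Delta), (24, Orion, Gamma, 12, Echo), (24, Orion, Gamma, 24, Orion), (24, Orion, Gamma, 27, Vega), (24, Orion, Gamma, 34, Beta), (27, Vega, Gamma, 10, Delta), (27, Vega, Gamma, 12, Echo), (27, Vega, Gamma, 24, Orion), (27, Vega, Gamma, 27, Vega), (27, Vega, Gamma, 34, Beta), (34, Beta, Gamma, 10, Delta), (34, Beta, Gamma, 12, Echo), (34, Beta, Gamma, 24, Orion), (34, Beta, Gamma, 27, Vega), (34, Beta, Gamma, 34, Beta)}
σ[mid > mid2]: keep tuples satisfying mid > mid2 → {(12, Echo, Gamma, 10, Delta), (13, Helix, Argo, 12, Omega), (24, Orion, Gamma, 10, Delta), (24, Orion, Gamma, 12, Echo), (27, Vega, Gamma, 10, Delta), (27, Vega, Gamma, 12, Echo), (27, Vega, Gamma, 24, Orion), (34, Beta, Gamma, 10, Delta), (34, Beta, Gamma, 12, Echo), (34, Beta, Gamma, 24, Orion), (34, Beta, Gamma, 27, Vega)}
π[role2, role]: project onto (role2, role) → {(Delta, Beta), (Delta, Echo), (Delta, Orion), (Delta, Vega), (Echo, Beta), (Echo, Orion), (Echo, Vega), (Omega, Helix), (Orion, Beta), (Orion, Vega), (Vega, Beta)}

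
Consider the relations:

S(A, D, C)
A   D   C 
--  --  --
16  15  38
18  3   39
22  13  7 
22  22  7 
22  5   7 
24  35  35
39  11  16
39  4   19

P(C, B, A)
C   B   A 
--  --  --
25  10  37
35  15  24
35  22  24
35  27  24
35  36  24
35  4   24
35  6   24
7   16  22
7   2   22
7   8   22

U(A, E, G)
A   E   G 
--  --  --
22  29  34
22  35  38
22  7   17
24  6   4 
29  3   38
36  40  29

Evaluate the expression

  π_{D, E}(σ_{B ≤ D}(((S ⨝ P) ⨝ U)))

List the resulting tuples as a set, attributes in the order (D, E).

S ⋈ P (natural join on A, C): {(22, 13, 7, 16), (22, 13, 7, 2), (22, 13, 7, 8), (22, 22, 7, 16), (22, 22, 7, 2), (22, 22, 7, 8), (22, 5, 7, 16), (22, 5, 7, 2), (22, 5, 7, 8), (24, 35, 35, 15), (24, 35, 35, 22), (24, 35, 35, 27), (24, 35, 35, 36), (24, 35, 35, 4), (24, 35, 35, 6)}
(S ⨝ P) ⋈ U (natural join on A): {(22, 13, 7, 16, 29, 34), (22, 13, 7, 16, 35, 38), (22, 13, 7, 16, 7, 17), (22, 13, 7, 2, 29, 34), (22, 13, 7, 2, 35, 38), (22, 13, 7, 2, 7, 17), (22, 13, 7, 8, 29, 34), (22, 13, 7, 8, 35, 38), (22, 13, 7, 8, 7, 17), (22, 22, 7, 16, 29, 34), (22, 22, 7, 16, 35, 38), (22, 22, 7, 16, 7, 17), (22, 22, 7, 2, 29, 34), (22, 22, 7, 2, 35, 38), (22, 22, 7, 2, 7, 17), (22, 22, 7, 8, 29, 34), (22, 22, 7, 8, 35, 38), (22, 22, 7, 8, 7, 17), (22, 5, 7, 16, 29, 34), (22, 5, 7, 16, 35, 38), (22, 5, 7, 16, 7, 17), (22, 5, 7, 2, 29, 34), (22, 5, 7, 2, 35, 38), (22, 5, 7, 2, 7, 17), (22, 5, 7, 8, 29, 34), (22, 5, 7, 8, 35, 38), (22, 5, 7, 8, 7, 17), (24, 35, 35, 15, 6, 4), (24, 35, 35, 22, 6, 4), (24, 35, 35, 27, 6, 4), (24, 35, 35, 36, 6, 4), (24, 35, 35, 4, 6, 4), (24, 35, 35, 6, 6, 4)}
σ[B ≤ D]: keep tuples satisfying B ≤ D → {(22, 13, 7, 2, 29, 34), (22, 13, 7, 2, 35, 38), (22, 13, 7, 2, 7, 17), (22, 13, 7, 8, 29, 34), (22, 13, 7, 8, 35, 38), (22, 13, 7, 8, 7, 17), (22, 22, 7, 16, 29, 34), (22, 22, 7, 16, 35, 38), (22, 22, 7, 16, 7, 17), (22, 22, 7, 2, 29, 34), (22, 22, 7, 2, 35, 38), (22, 22, 7, 2, 7, 17), (22, 22, 7, 8, 29, 34), (22, 22, 7, 8, 35, 38), (22, 22, 7, 8, 7, 17), (22, 5, 7, 2, 29, 34), (22, 5, 7, 2, 35, 38), (22, 5, 7, 2, 7, 17), (24, 35, 35, 15, 6, 4), (24, 35, 35, 22, 6, 4), (24, 35, 35, 27, 6, 4), (24, 35, 35, 4, 6, 4), (24, 35, 35, 6, 6, 4)}
π_{D, E} gives {(13, 29), (13, 35), (13, 7), (22, 29), (22, 35), (22, 7), (35, 6), (5, 29), (5, 35), (5, 7)} (13 duplicate(s) eliminated).

{(13, 29), (13, 35), (13, 7), (22, 29), (22, 35), (22, 7), (35, 6), (5, 29), (5, 35), (5, 7)}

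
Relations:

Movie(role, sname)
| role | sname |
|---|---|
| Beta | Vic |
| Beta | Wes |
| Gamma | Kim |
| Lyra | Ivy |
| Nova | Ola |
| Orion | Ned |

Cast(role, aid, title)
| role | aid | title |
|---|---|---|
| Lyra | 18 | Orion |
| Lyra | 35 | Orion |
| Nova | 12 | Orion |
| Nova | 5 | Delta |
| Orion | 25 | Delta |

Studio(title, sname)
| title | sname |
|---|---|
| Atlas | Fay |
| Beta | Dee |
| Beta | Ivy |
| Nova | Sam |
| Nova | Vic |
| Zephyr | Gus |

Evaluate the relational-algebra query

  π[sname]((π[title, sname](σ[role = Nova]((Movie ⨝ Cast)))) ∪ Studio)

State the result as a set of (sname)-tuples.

{Dee, Fay, Gus, Ivy, Ola, Sam, Vic}

Movie ⋈ Cast (natural join on role): {(Lyra, Ivy, 18, Orion), (Lyra, Ivy, 35, Orion), (Nova, Ola, 12, Orion), (Nova, Ola, 5, Delta), (Orion, Ned, 25, Delta)}
Selection role = Nova: {(Nova, Ola, 12, Orion), (Nova, Ola, 5, Delta)}
π_{title, sname} gives {(Delta, Ola), (Orion, Ola)}.
Set union of the two operands is {(Atlas, Fay), (Beta, Dee), (Beta, Ivy), (Delta, Ola), (Nova, Sam), (Nova, Vic), (Orion, Ola), (Zephyr, Gus)}.
π_{sname} gives {Dee, Fay, Gus, Ivy, Ola, Sam, Vic} (1 duplicate(s) eliminated).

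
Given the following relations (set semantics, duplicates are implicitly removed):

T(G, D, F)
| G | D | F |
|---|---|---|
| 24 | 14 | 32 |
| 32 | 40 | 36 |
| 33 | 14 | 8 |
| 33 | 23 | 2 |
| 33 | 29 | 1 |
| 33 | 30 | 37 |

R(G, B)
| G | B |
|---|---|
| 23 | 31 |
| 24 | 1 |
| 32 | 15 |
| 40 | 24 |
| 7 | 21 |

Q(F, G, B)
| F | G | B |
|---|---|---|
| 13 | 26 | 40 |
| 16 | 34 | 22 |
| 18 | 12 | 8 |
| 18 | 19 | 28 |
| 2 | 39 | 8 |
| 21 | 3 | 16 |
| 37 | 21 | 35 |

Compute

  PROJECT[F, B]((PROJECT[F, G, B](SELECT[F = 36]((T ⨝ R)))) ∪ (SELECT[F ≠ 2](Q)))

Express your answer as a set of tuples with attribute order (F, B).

Natural join on G: {(24, 14, 32, 1), (32, 40, 36, 15)}
Apply σ_{F = 36}; surviving tuples: {(32, 40, 36, 15)}
π_{F, G, B} gives {(36, 32, 15)}.
Apply σ_{F ≠ 2}; surviving tuples: {(13, 26, 40), (16, 34, 22), (18, 12, 8), (18, 19, 28), (21, 3, 16), (37, 21, 35)}
Set union of the two operands is {(13, 26, 40), (16, 34, 22), (18, 12, 8), (18, 19, 28), (21, 3, 16), (36, 32, 15), (37, 21, 35)}.
π_{F, B} gives {(13, 40), (16, 22), (18, 28), (18, 8), (21, 16), (36, 15), (37, 35)}.

{(13, 40), (16, 22), (18, 28), (18, 8), (21, 16), (36, 15), (37, 35)}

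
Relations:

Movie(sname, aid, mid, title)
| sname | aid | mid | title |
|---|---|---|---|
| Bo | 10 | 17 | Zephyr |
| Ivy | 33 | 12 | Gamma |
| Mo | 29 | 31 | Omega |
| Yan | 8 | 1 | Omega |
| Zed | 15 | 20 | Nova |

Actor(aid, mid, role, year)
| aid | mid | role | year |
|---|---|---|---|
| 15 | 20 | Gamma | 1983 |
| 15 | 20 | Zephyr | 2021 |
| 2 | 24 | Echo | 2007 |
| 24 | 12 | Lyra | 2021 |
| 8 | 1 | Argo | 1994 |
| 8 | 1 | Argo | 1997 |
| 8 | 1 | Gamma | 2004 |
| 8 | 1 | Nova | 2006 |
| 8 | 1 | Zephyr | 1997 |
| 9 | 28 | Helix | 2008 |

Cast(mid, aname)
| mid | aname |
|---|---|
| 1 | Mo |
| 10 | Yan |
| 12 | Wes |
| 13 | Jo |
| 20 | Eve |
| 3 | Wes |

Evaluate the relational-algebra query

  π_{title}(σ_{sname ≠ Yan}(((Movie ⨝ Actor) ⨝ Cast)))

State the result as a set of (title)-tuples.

Natural join on aid, mid: {(Yan, 8, 1, Omega, Argo, 1994), (Yan, 8, 1, Omega, Argo, 1997), (Yan, 8, 1, Omega, Gamma, 2004), (Yan, 8, 1, Omega, Nova, 2006), (Yan, 8, 1, Omega, Zephyr, 1997), (Zed, 15, 20, Nova, Gamma, 1983), (Zed, 15, 20, Nova, Zephyr, 2021)}
Natural join on mid: {(Yan, 8, 1, Omega, Argo, 1994, Mo), (Yan, 8, 1, Omega, Argo, 1997, Mo), (Yan, 8, 1, Omega, Gamma, 2004, Mo), (Yan, 8, 1, Omega, Nova, 2006, Mo), (Yan, 8, 1, Omega, Zephyr, 1997, Mo), (Zed, 15, 20, Nova, Gamma, 1983, Eve), (Zed, 15, 20, Nova, Zephyr, 2021, Eve)}
Selection sname ≠ Yan: {(Zed, 15, 20, Nova, Gamma, 1983, Eve), (Zed, 15, 20, Nova, Zephyr, 2021, Eve)}
π[title]: project onto (title) (1 duplicate(s) eliminated) → {Nova}

{Nova}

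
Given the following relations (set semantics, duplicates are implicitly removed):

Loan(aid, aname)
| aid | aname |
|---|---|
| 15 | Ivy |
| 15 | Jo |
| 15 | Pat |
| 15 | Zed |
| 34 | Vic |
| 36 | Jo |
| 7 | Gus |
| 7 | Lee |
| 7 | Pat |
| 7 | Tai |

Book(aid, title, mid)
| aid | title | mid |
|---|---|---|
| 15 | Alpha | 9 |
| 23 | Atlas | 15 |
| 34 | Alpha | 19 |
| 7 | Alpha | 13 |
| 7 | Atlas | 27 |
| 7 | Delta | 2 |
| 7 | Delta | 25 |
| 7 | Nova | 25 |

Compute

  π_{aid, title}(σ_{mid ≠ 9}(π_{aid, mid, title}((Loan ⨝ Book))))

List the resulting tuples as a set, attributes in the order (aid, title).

Natural join on aid: {(15, Ivy, Alpha, 9), (15, Jo, Alpha, 9), (15, Pat, Alpha, 9), (15, Zed, Alpha, 9), (34, Vic, Alpha, 19), (7, Gus, Alpha, 13), (7, Gus, Atlas, 27), (7, Gus, Delta, 2), (7, Gus, Delta, 25), (7, Gus, Nova, 25), (7, Lee, Alpha, 13), (7, Lee, Atlas, 27), (7, Lee, Delta, 2), (7, Lee, Delta, 25), (7, Lee, Nova, 25), (7, Pat, Alpha, 13), (7, Pat, Atlas, 27), (7, Pat, Delta, 2), (7, Pat, Delta, 25), (7, Pat, Nova, 25), (7, Tai, Alpha, 13), (7, Tai, Atlas, 27), (7, Tai, Delta, 2), (7, Tai, Delta, 25), (7, Tai, Nova, 25)}
Keep only column(s) aid, mid, title (18 duplicate(s) eliminated): {(15, 9, Alpha), (34, 19, Alpha), (7, 13, Alpha), (7, 2, Delta), (7, 25, Delta), (7, 25, Nova), (7, 27, Atlas)}
Selection mid ≠ 9: {(34, 19, Alpha), (7, 13, Alpha), (7, 2, Delta), (7, 25, Delta), (7, 25, Nova), (7, 27, Atlas)}
Keep only column(s) aid, title (1 duplicate(s) eliminated): {(34, Alpha), (7, Alpha), (7, Atlas), (7, Delta), (7, Nova)}

{(34, Alpha), (7, Alpha), (7, Atlas), (7, Delta), (7, Nova)}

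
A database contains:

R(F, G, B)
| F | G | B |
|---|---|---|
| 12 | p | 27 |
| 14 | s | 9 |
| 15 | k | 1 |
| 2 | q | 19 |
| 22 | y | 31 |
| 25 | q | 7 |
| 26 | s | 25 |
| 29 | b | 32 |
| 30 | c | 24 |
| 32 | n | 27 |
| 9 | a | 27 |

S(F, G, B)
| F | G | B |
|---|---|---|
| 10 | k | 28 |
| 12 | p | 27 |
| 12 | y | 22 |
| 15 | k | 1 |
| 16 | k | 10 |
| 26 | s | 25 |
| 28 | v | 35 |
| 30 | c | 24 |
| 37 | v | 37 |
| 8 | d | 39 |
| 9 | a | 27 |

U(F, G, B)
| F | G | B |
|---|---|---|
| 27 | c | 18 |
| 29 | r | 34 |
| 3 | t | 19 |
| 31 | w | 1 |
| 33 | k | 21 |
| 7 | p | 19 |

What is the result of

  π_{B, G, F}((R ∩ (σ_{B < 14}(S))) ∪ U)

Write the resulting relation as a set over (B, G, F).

{(1, k, 15), (1, w, 31), (18, c, 27), (19, p, 7), (19, t, 3), (21, k, 33), (34, r, 29)}

Filtering on B < 14 leaves {(15, k, 1), (16, k, 10)}.
Intersection: {(12, p, 27), (14, s, 9), (15, k, 1), (2, q, 19), (22, y, 31), (25, q, 7), (26, s, 25), (29, b, 32), (30, c, 24), (32, n, 27), (9, a, 27)} with {(15, k, 1), (16, k, 10)} → {(15, k, 1)}
Union: {(15, k, 1)} with {(27, c, 18), (29, r, 34), (3, t, 19), (31, w, 1), (33, k, 21), (7, p, 19)} → {(15, k, 1), (27, c, 18), (29, r, 34), (3, t, 19), (31, w, 1), (33, k, 21), (7, p, 19)}
Projecting to B, G, F: {(1, k, 15), (1, w, 31), (18, c, 27), (19, p, 7), (19, t, 3), (21, k, 33), (34, r, 29)}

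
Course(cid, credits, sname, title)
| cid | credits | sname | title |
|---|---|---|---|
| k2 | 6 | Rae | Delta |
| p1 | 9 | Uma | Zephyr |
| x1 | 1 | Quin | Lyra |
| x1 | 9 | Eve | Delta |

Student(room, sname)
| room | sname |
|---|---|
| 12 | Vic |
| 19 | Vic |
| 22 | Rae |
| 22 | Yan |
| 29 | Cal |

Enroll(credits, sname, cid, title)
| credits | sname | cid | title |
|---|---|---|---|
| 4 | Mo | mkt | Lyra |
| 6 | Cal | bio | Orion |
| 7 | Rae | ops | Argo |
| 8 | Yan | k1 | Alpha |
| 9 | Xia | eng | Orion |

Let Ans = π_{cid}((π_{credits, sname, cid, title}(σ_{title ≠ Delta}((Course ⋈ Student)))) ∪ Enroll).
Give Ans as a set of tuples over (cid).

{bio, eng, k1, mkt, ops}

Joining Course and Student on sname yields {(k2, 6, Rae, Delta, 22)}.
Selection title ≠ Delta: {}
π[credits, sname, cid, title]: project onto (credits, sname, cid, title) → {}
Taking the union: {(4, Mo, mkt, Lyra), (6, Cal, bio, Orion), (7, Rae, ops, Argo), (8, Yan, k1, Alpha), (9, Xia, eng, Orion)}
π[cid]: project onto (cid) → {bio, eng, k1, mkt, ops}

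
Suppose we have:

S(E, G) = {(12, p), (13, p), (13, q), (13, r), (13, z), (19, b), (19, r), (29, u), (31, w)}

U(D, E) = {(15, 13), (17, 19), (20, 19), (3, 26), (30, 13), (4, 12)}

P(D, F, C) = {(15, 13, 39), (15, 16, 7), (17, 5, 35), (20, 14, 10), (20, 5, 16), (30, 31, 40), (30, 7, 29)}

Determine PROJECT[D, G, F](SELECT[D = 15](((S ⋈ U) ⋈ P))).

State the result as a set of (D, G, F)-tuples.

Joining S and U on E yields {(12, p, 4), (13, p, 15), (13, p, 30), (13, q, 15), (13, q, 30), (13, r, 15), (13, r, 30), (13, z, 15), (13, z, 30), (19, b, 17), (19, b, 20), (19, r, 17), (19, r, 20)}.
Joining (S ⋈ U) and P on D yields {(13, p, 15, 13, 39), (13, p, 15, 16, 7), (13, p, 30, 31, 40), (13, p, 30, 7, 29), (13, q, 15, 13, 39), (13, q, 15, 16, 7), (13, q, 30, 31, 40), (13, q, 30, 7, 29), (13, r, 15, 13, 39), (13, r, 15, 16, 7), (13, r, 30, 31, 40), (13, r, 30, 7, 29), (13, z, 15, 13, 39), (13, z, 15, 16, 7), (13, z, 30, 31, 40), (13, z, 30, 7, 29), (19, b, 17, 5, 35), (19, b, 20, 14, 10), (19, b, 20, 5, 16), (19, r, 17, 5, 35), (19, r, 20, 14, 10), (19, r, 20, 5, 16)}.
Apply σ_{D = 15}; surviving tuples: {(13, p, 15, 13, 39), (13, p, 15, 16, 7), (13, q, 15, 13, 39), (13, q, 15, 16, 7), (13, r, 15, 13, 39), (13, r, 15, 16, 7), (13, z, 15, 13, 39), (13, z, 15, 16, 7)}
π[D, G, F]: project onto (D, G, F) → {(15, p, 13), (15, p, 16), (15, q, 13), (15, q, 16), (15, r, 13), (15, r, 16), (15, z, 13), (15, z, 16)}

{(15, p, 13), (15, p, 16), (15, q, 13), (15, q, 16), (15, r, 13), (15, r, 16), (15, z, 13), (15, z, 16)}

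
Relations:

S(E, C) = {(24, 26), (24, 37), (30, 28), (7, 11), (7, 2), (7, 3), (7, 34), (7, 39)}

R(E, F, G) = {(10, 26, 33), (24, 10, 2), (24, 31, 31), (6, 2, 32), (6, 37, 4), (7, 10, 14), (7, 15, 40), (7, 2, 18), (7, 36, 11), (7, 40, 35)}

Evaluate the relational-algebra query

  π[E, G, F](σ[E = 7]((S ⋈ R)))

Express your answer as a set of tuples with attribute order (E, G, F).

{(7, 11, 36), (7, 14, 10), (7, 18, 2), (7, 35, 40), (7, 40, 15)}

Natural join on E: {(24, 26, 10, 2), (24, 26, 31, 31), (24, 37, 10, 2), (24, 37, 31, 31), (7, 11, 10, 14), (7, 11, 15, 40), (7, 11, 2, 18), (7, 11, 36, 11), (7, 11, 40, 35), (7, 2, 10, 14), (7, 2, 15, 40), (7, 2, 2, 18), (7, 2, 36, 11), (7, 2, 40, 35), (7, 3, 10, 14), (7, 3, 15, 40), (7, 3, 2, 18), (7, 3, 36, 11), (7, 3, 40, 35), (7, 34, 10, 14), (7, 34, 15, 40), (7, 34, 2, 18), (7, 34, 36, 11), (7, 34, 40, 35), (7, 39, 10, 14), (7, 39, 15, 40), (7, 39, 2, 18), (7, 39, 36, 11), (7, 39, 40, 35)}
σ[E = 7]: keep tuples satisfying E = 7 → {(7, 11, 10, 14), (7, 11, 15, 40), (7, 11, 2, 18), (7, 11, 36, 11), (7, 11, 40, 35), (7, 2, 10, 14), (7, 2, 15, 40), (7, 2, 2, 18), (7, 2, 36, 11), (7, 2, 40, 35), (7, 3, 10, 14), (7, 3, 15, 40), (7, 3, 2, 18), (7, 3, 36, 11), (7, 3, 40, 35), (7, 34, 10, 14), (7, 34, 15, 40), (7, 34, 2, 18), (7, 34, 36, 11), (7, 34, 40, 35), (7, 39, 10, 14), (7, 39, 15, 40), (7, 39, 2, 18), (7, 39, 36, 11), (7, 39, 40, 35)}
Projecting to E, G, F (20 duplicate(s) eliminated): {(7, 11, 36), (7, 14, 10), (7, 18, 2), (7, 35, 40), (7, 40, 15)}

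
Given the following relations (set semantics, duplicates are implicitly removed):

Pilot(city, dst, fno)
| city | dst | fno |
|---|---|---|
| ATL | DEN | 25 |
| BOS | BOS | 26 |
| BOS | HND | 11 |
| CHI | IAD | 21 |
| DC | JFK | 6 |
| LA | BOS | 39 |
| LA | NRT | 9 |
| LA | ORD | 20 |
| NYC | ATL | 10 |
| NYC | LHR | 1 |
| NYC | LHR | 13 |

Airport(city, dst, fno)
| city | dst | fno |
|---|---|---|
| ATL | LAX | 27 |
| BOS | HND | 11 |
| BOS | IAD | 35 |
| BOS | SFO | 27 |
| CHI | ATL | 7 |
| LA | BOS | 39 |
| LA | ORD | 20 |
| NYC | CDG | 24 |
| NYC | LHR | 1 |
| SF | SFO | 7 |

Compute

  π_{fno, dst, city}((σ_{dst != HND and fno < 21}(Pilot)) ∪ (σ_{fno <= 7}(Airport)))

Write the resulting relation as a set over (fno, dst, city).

{(1, LHR, NYC), (10, ATL, NYC), (13, LHR, NYC), (20, ORD, LA), (6, JFK, DC), (7, ATL, CHI), (7, SFO, SF), (9, NRT, LA)}

σ[dst != HND and fno < 21]: keep tuples satisfying dst != HND and fno < 21 → {(DC, JFK, 6), (LA, NRT, 9), (LA, ORD, 20), (NYC, ATL, 10), (NYC, LHR, 1), (NYC, LHR, 13)}
σ[fno <= 7]: keep tuples satisfying fno <= 7 → {(CHI, ATL, 7), (NYC, LHR, 1), (SF, SFO, 7)}
Set union of the two operands is {(CHI, ATL, 7), (DC, JFK, 6), (LA, NRT, 9), (LA, ORD, 20), (NYC, ATL, 10), (NYC, LHR, 1), (NYC, LHR, 13), (SF, SFO, 7)}.
π[fno, dst, city]: project onto (fno, dst, city) → {(1, LHR, NYC), (10, ATL, NYC), (13, LHR, NYC), (20, ORD, LA), (6, JFK, DC), (7, ATL, CHI), (7, SFO, SF), (9, NRT, LA)}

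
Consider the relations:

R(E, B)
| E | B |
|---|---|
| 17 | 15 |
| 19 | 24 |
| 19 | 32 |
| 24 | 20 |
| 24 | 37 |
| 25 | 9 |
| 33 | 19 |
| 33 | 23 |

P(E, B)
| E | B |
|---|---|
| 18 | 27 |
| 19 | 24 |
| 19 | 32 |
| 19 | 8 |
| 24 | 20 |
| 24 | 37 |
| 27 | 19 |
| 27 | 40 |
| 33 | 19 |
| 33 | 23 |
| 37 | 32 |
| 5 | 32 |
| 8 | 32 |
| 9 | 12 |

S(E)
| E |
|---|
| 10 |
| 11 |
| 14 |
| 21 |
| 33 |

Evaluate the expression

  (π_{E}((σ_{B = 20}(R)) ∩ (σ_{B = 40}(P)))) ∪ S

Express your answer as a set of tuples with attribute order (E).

Filtering on B = 20 leaves {(24, 20)}.
Filtering on B = 40 leaves {(27, 40)}.
Intersection: {(24, 20)} with {(27, 40)} → {}
Projecting to E: {}
Union: {} with {10, 11, 14, 21, 33} → {10, 11, 14, 21, 33}

{10, 11, 14, 21, 33}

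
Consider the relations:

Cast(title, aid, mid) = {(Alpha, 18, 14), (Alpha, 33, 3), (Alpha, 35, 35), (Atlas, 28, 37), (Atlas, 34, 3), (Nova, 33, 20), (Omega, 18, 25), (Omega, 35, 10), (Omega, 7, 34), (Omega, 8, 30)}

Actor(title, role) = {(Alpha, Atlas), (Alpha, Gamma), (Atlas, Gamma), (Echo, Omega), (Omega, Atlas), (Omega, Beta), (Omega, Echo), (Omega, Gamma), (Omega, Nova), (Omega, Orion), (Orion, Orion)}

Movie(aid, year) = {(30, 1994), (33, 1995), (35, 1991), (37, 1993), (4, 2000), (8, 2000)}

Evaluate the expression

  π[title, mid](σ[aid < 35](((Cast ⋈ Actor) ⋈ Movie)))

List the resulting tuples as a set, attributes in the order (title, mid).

{(Alpha, 3), (Omega, 30)}

Joining Cast and Actor on title yields {(Alpha, 18, 14, Atlas), (Alpha, 18, 14, Gamma), (Alpha, 33, 3, Atlas), (Alpha, 33, 3, Gamma), (Alpha, 35, 35, Atlas), (Alpha, 35, 35, Gamma), (Atlas, 28, 37, Gamma), (Atlas, 34, 3, Gamma), (Omega, 18, 25, Atlas), (Omega, 18, 25, Beta), (Omega, 18, 25, Echo), (Omega, 18, 25, Gamma), (Omega, 18, 25, Nova), (Omega, 18, 25, Orion), (Omega, 35, 10, Atlas), (Omega, 35, 10, Beta), (Omega, 35, 10, Echo), (Omega, 35, 10, Gamma), (Omega, 35, 10, Nova), (Omega, 35, 10, Orion), (Omega, 7, 34, Atlas), (Omega, 7, 34, Beta), (Omega, 7, 34, Echo), (Omega, 7, 34, Gamma), (Omega, 7, 34, Nova), (Omega, 7, 34, Orion), (Omega, 8, 30, Atlas), (Omega, 8, 30, Beta), (Omega, 8, 30, Echo), (Omega, 8, 30, Gamma), (Omega, 8, 30, Nova), (Omega, 8, 30, Orion)}.
Joining (Cast ⋈ Actor) and Movie on aid yields {(Alpha, 33, 3, Atlas, 1995), (Alpha, 33, 3, Gamma, 1995), (Alpha, 35, 35, Atlas, 1991), (Alpha, 35, 35, Gamma, 1991), (Omega, 35, 10, Atlas, 1991), (Omega, 35, 10, Beta, 1991), (Omega, 35, 10, Echo, 1991), (Omega, 35, 10, Gamma, 1991), (Omega, 35, 10, Nova, 1991), (Omega, 35, 10, Orion, 1991), (Omega, 8, 30, Atlas, 2000), (Omega, 8, 30, Beta, 2000), (Omega, 8, 30, Echo, 2000), (Omega, 8, 30, Gamma, 2000), (Omega, 8, 30, Nova, 2000), (Omega, 8, 30, Orion, 2000)}.
Filtering on aid < 35 leaves {(Alpha, 33, 3, Atlas, 1995), (Alpha, 33, 3, Gamma, 1995), (Omega, 8, 30, Atlas, 2000), (Omega, 8, 30, Beta, 2000), (Omega, 8, 30, Echo, 2000), (Omega, 8, 30, Gamma, 2000), (Omega, 8, 30, Nova, 2000), (Omega, 8, 30, Orion, 2000)}.
π_{title, mid} gives {(Alpha, 3), (Omega, 30)} (6 duplicate(s) eliminated).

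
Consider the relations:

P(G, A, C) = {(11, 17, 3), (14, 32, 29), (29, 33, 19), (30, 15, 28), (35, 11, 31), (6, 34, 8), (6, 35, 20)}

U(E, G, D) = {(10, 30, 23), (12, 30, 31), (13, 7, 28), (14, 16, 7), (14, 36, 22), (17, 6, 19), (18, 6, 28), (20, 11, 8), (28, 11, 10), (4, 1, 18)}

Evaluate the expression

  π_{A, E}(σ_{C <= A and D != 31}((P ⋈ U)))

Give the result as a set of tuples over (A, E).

Joining P and U on G yields {(11, 17, 3, 20, 8), (11, 17, 3, 28, 10), (30, 15, 28, 10, 23), (30, 15, 28, 12, 31), (6, 34, 8, 17, 19), (6, 34, 8, 18, 28), (6, 35, 20, 17, 19), (6, 35, 20, 18, 28)}.
σ[C <= A and D != 31]: keep tuples satisfying C <= A and D != 31 → {(11, 17, 3, 20, 8), (11, 17, 3, 28, 10), (6, 34, 8, 17, 19), (6, 34, 8, 18, 28), (6, 35, 20, 17, 19), (6, 35, 20, 18, 28)}
π[A, E]: project onto (A, E) → {(17, 20), (17, 28), (34, 17), (34, 18), (35, 17), (35, 18)}

{(17, 20), (17, 28), (34, 17), (34, 18), (35, 17), (35, 18)}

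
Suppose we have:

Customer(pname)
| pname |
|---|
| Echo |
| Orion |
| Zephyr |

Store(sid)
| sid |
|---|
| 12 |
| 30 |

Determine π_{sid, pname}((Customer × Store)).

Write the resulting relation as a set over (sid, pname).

{(12, Echo), (12, Orion), (12, Zephyr), (30, Echo), (30, Orion), (30, Zephyr)}

Customer × Store: Cartesian product, 3·2 = 6 tuples over (pname, sid).
π_{sid, pname} gives {(12, Echo), (12, Orion), (12, Zephyr), (30, Echo), (30, Orion), (30, Zephyr)}.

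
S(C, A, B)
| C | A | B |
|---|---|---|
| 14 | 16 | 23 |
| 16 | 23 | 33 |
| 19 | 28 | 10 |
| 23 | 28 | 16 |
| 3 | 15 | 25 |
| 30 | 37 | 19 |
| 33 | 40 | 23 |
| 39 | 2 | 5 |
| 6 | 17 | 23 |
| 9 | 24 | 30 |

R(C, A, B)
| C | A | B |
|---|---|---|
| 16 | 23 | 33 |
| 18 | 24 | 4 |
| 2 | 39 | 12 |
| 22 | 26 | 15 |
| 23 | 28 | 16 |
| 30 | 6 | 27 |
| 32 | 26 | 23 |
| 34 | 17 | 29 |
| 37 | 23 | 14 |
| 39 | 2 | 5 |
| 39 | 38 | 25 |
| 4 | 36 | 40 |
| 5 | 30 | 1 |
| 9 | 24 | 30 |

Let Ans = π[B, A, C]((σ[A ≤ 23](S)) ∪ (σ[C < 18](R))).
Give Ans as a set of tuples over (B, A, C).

{(1, 30, 5), (12, 39, 2), (23, 16, 14), (23, 17, 6), (25, 15, 3), (30, 24, 9), (33, 23, 16), (40, 36, 4), (5, 2, 39)}

Selection A ≤ 23: {(14, 16, 23), (16, 23, 33), (3, 15, 25), (39, 2, 5), (6, 17, 23)}
Selection C < 18: {(16, 23, 33), (2, 39, 12), (4, 36, 40), (5, 30, 1), (9, 24, 30)}
Set union of the two operands is {(14, 16, 23), (16, 23, 33), (2, 39, 12), (3, 15, 25), (39, 2, 5), (4, 36, 40), (5, 30, 1), (6, 17, 23), (9, 24, 30)}.
Keep only column(s) B, A, C: {(1, 30, 5), (12, 39, 2), (23, 16, 14), (23, 17, 6), (25, 15, 3), (30, 24, 9), (33, 23, 16), (40, 36, 4), (5, 2, 39)}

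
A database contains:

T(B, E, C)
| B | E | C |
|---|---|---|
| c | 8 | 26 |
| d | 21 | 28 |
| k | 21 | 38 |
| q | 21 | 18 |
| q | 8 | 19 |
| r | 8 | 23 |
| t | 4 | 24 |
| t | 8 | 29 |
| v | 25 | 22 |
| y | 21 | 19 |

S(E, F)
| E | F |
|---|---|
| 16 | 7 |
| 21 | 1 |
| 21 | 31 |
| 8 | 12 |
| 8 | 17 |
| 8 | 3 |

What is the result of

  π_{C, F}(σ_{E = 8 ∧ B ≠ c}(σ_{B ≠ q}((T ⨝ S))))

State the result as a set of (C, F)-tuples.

T ⋈ S (natural join on E): {(c, 8, 26, 12), (c, 8, 26, 17), (c, 8, 26, 3), (d, 21, 28, 1), (d, 21, 28, 31), (k, 21, 38, 1), (k, 21, 38, 31), (q, 21, 18, 1), (q, 21, 18, 31), (q, 8, 19, 12), (q, 8, 19, 17), (q, 8, 19, 3), (r, 8, 23, 12), (r, 8, 23, 17), (r, 8, 23, 3), (t, 8, 29, 12), (t, 8, 29, 17), (t, 8, 29, 3), (y, 21, 19, 1), (y, 21, 19, 31)}
Apply σ_{B ≠ q}; surviving tuples: {(c, 8, 26, 12), (c, 8, 26, 17), (c, 8, 26, 3), (d, 21, 28, 1), (d, 21, 28, 31), (k, 21, 38, 1), (k, 21, 38, 31), (r, 8, 23, 12), (r, 8, 23, 17), (r, 8, 23, 3), (t, 8, 29, 12), (t, 8, 29, 17), (t, 8, 29, 3), (y, 21, 19, 1), (y, 21, 19, 31)}
Apply σ_{E = 8 ∧ B ≠ c}; surviving tuples: {(r, 8, 23, 12), (r, 8, 23, 17), (r, 8, 23, 3), (t, 8, 29, 12), (t, 8, 29, 17), (t, 8, 29, 3)}
π[C, F]: project onto (C, F) → {(23, 12), (23, 17), (23, 3), (29, 12), (29, 17), (29, 3)}

{(23, 12), (23, 17), (23, 3), (29, 12), (29, 17), (29, 3)}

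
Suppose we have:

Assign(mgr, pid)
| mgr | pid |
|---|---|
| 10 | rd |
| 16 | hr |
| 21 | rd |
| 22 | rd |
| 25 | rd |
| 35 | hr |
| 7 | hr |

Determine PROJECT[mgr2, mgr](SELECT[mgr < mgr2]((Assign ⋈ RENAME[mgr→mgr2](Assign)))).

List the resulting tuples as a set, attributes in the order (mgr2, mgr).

{(16, 7), (21, 10), (22, 10), (22, 21), (25, 10), (25, 21), (25, 22), (35, 16), (35, 7)}

ρ[mgr→mgr2]: schema becomes (mgr2, pid); tuples unchanged.
Natural join on pid: {(10, rd, 10), (10, rd, 21), (10, rd, 22), (10, rd, 25), (16, hr, 16), (16, hr, 35), (16, hr, 7), (21, rd, 10), (21, rd, 21), (21, rd, 22), (21, rd, 25), (22, rd, 10), (22, rd, 21), (22, rd, 22), (22, rd, 25), (25, rd, 10), (25, rd, 21), (25, rd, 22), (25, rd, 25), (35, hr, 16), (35, hr, 35), (35, hr, 7), (7, hr, 16), (7, hr, 35), (7, hr, 7)}
Selection mgr < mgr2: {(10, rd, 21), (10, rd, 22), (10, rd, 25), (16, hr, 35), (21, rd, 22), (21, rd, 25), (22, rd, 25), (7, hr, 16), (7, hr, 35)}
π_{mgr2, mgr} gives {(16, 7), (21, 10), (22, 10), (22, 21), (25, 10), (25, 21), (25, 22), (35, 16), (35, 7)}.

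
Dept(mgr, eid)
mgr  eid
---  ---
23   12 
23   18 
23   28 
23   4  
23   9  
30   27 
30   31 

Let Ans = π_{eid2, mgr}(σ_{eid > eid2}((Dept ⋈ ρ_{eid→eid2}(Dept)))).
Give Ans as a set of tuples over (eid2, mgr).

{(12, 23), (18, 23), (27, 30), (4, 23), (9, 23)}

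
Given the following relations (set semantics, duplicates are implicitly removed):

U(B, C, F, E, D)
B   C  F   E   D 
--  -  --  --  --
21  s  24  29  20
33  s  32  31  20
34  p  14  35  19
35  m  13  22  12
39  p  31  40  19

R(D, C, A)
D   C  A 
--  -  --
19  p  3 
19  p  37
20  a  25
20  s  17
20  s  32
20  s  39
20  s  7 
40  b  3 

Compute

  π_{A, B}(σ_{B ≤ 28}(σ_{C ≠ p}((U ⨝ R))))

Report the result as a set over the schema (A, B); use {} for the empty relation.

{(17, 21), (32, 21), (39, 21), (7, 21)}

Joining U and R on C, D yields {(21, s, 24, 29, 20, 17), (21, s, 24, 29, 20, 32), (21, s, 24, 29, 20, 39), (21, s, 24, 29, 20, 7), (33, s, 32, 31, 20, 17), (33, s, 32, 31, 20, 32), (33, s, 32, 31, 20, 39), (33, s, 32, 31, 20, 7), (34, p, 14, 35, 19, 3), (34, p, 14, 35, 19, 37), (39, p, 31, 40, 19, 3), (39, p, 31, 40, 19, 37)}.
Apply σ_{C ≠ p}; surviving tuples: {(21, s, 24, 29, 20, 17), (21, s, 24, 29, 20, 32), (21, s, 24, 29, 20, 39), (21, s, 24, 29, 20, 7), (33, s, 32, 31, 20, 17), (33, s, 32, 31, 20, 32), (33, s, 32, 31, 20, 39), (33, s, 32, 31, 20, 7)}
Apply σ_{B ≤ 28}; surviving tuples: {(21, s, 24, 29, 20, 17), (21, s, 24, 29, 20, 32), (21, s, 24, 29, 20, 39), (21, s, 24, 29, 20, 7)}
Keep only column(s) A, B: {(17, 21), (32, 21), (39, 21), (7, 21)}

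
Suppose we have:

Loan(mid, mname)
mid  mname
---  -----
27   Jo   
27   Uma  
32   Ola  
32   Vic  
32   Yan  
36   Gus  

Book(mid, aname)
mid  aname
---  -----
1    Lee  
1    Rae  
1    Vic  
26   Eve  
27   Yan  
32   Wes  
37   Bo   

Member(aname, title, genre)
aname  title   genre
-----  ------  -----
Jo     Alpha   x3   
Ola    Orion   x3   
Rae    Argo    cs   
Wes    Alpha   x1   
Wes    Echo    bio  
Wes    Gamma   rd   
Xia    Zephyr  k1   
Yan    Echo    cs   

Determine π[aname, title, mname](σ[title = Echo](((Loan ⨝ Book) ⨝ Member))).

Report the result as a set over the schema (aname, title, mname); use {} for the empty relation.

{(Wes, Echo, Ola), (Wes, Echo, Vic), (Wes, Echo, Yan), (Yan, Echo, Jo), (Yan, Echo, Uma)}

Loan ⋈ Book (natural join on mid): {(27, Jo, Yan), (27, Uma, Yan), (32, Ola, Wes), (32, Vic, Wes), (32, Yan, Wes)}
(Loan ⨝ Book) ⋈ Member (natural join on aname): {(27, Jo, Yan, Echo, cs), (27, Uma, Yan, Echo, cs), (32, Ola, Wes, Alpha, x1), (32, Ola, Wes, Echo, bio), (32, Ola, Wes, Gamma, rd), (32, Vic, Wes, Alpha, x1), (32, Vic, Wes, Echo, bio), (32, Vic, Wes, Gamma, rd), (32, Yan, Wes, Alpha, x1), (32, Yan, Wes, Echo, bio), (32, Yan, Wes, Gamma, rd)}
Apply σ_{title = Echo}; surviving tuples: {(27, Jo, Yan, Echo, cs), (27, Uma, Yan, Echo, cs), (32, Ola, Wes, Echo, bio), (32, Vic, Wes, Echo, bio), (32, Yan, Wes, Echo, bio)}
Keep only column(s) aname, title, mname: {(Wes, Echo, Ola), (Wes, Echo, Vic), (Wes, Echo, Yan), (Yan, Echo, Jo), (Yan, Echo, Uma)}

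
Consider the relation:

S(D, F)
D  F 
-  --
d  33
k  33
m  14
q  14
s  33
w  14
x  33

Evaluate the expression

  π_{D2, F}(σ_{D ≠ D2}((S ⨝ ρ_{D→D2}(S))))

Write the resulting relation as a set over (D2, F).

ρ[D→D2]: schema becomes (D2, F); tuples unchanged.
Joining S and ρ_{D→D2}(S) on F yields {(d, 33, d), (d, 33, k), (d, 33, s), (d, 33, x), (k, 33, d), (k, 33, k), (k, 33, s), (k, 33, x), (m, 14, m), (m, 14, q), (m, 14, w), (q, 14, m), (q, 14, q), (q, 14, w), (s, 33, d), (s, 33, k), (s, 33, s), (s, 33, x), (w, 14, m), (w, 14, q), (w, 14, w), (x, 33, d), (x, 33, k), (x, 33, s), (x, 33, x)}.
Apply σ_{D ≠ D2}; surviving tuples: {(d, 33, k), (d, 33, s), (d, 33, x), (k, 33, d), (k, 33, s), (k, 33, x), (m, 14, q), (m, 14, w), (q, 14, m), (q, 14, w), (s, 33, d), (s, 33, k), (s, 33, x), (w, 14, m), (w, 14, q), (x, 33, d), (x, 33, k), (x, 33, s)}
π[D2, F]: project onto (D2, F) (11 duplicate(s) eliminated) → {(d, 33), (k, 33), (m, 14), (q, 14), (s, 33), (w, 14), (x, 33)}

{(d, 33), (k, 33), (m, 14), (q, 14), (s, 33), (w, 14), (x, 33)}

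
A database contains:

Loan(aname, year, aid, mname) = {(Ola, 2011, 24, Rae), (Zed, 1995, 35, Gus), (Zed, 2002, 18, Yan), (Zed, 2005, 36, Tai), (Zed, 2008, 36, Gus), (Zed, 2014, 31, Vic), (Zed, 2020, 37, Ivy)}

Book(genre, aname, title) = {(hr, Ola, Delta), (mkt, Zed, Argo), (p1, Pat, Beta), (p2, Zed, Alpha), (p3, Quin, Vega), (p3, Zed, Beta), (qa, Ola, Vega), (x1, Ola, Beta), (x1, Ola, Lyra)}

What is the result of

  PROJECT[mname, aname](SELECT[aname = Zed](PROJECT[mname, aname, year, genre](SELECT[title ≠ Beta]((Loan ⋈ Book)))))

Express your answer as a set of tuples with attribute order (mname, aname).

{(Gus, Zed), (Ivy, Zed), (Tai, Zed), (Vic, Zed), (Yan, Zed)}

Loan ⋈ Book (natural join on aname): {(Ola, 2011, 24, Rae, hr, Delta), (Ola, 2011, 24, Rae, qa, Vega), (Ola, 2011, 24, Rae, x1, Beta), (Ola, 2011, 24, Rae, x1, Lyra), (Zed, 1995, 35, Gus, mkt, Argo), (Zed, 1995, 35, Gus, p2, Alpha), (Zed, 1995, 35, Gus, p3, Beta), (Zed, 2002, 18, Yan, mkt, Argo), (Zed, 2002, 18, Yan, p2, Alpha), (Zed, 2002, 18, Yan, p3, Beta), (Zed, 2005, 36, Tai, mkt, Argo), (Zed, 2005, 36, Tai, p2, Alpha), (Zed, 2005, 36, Tai, p3, Beta), (Zed, 2008, 36, Gus, mkt, Argo), (Zed, 2008, 36, Gus, p2, Alpha), (Zed, 2008, 36, Gus, p3, Beta), (Zed, 2014, 31, Vic, mkt, Argo), (Zed, 2014, 31, Vic, p2, Alpha), (Zed, 2014, 31, Vic, p3, Beta), (Zed, 2020, 37, Ivy, mkt, Argo), (Zed, 2020, 37, Ivy, p2, Alpha), (Zed, 2020, 37, Ivy, p3, Beta)}
Selection title ≠ Beta: {(Ola, 2011, 24, Rae, hr, Delta), (Ola, 2011, 24, Rae, qa, Vega), (Ola, 2011, 24, Rae, x1, Lyra), (Zed, 1995, 35, Gus, mkt, Argo), (Zed, 1995, 35, Gus, p2, Alpha), (Zed, 2002, 18, Yan, mkt, Argo), (Zed, 2002, 18, Yan, p2, Alpha), (Zed, 2005, 36, Tai, mkt, Argo), (Zed, 2005, 36, Tai, p2, Alpha), (Zed, 2008, 36, Gus, mkt, Argo), (Zed, 2008, 36, Gus, p2, Alpha), (Zed, 2014, 31, Vic, mkt, Argo), (Zed, 2014, 31, Vic, p2, Alpha), (Zed, 2020, 37, Ivy, mkt, Argo), (Zed, 2020, 37, Ivy, p2, Alpha)}
Projecting to mname, aname, year, genre: {(Gus, Zed, 1995, mkt), (Gus, Zed, 1995, p2), (Gus, Zed, 2008, mkt), (Gus, Zed, 2008, p2), (Ivy, Zed, 2020, mkt), (Ivy, Zed, 2020, p2), (Rae, Ola, 2011, hr), (Rae, Ola, 2011, qa), (Rae, Ola, 2011, x1), (Tai, Zed, 2005, mkt), (Tai, Zed, 2005, p2), (Vic, Zed, 2014, mkt), (Vic, Zed, 2014, p2), (Yan, Zed, 2002, mkt), (Yan, Zed, 2002, p2)}
Selection aname = Zed: {(Gus, Zed, 1995, mkt), (Gus, Zed, 1995, p2), (Gus, Zed, 2008, mkt), (Gus, Zed, 2008, p2), (Ivy, Zed, 2020, mkt), (Ivy, Zed, 2020, p2), (Tai, Zed, 2005, mkt), (Tai, Zed, 2005, p2), (Vic, Zed, 2014, mkt), (Vic, Zed, 2014, p2), (Yan, Zed, 2002, mkt), (Yan, Zed, 2002, p2)}
Projecting to mname, aname (7 duplicate(s) eliminated): {(Gus, Zed), (Ivy, Zed), (Tai, Zed), (Vic, Zed), (Yan, Zed)}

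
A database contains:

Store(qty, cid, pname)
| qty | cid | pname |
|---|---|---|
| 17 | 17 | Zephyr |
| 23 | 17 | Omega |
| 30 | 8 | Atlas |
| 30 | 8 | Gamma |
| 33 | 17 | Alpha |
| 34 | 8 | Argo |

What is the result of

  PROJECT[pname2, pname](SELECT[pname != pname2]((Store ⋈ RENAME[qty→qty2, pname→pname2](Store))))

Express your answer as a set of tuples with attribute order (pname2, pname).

{(Alpha, Omega), (Alpha, Zephyr), (Argo, Atlas), (Argo, Gamma), (Atlas, Argo), (Atlas, Gamma), (Gamma, Argo), (Gamma, Atlas), (Omega, Alpha), (Omega, Zephyr), (Zephyr, Alpha), (Zephyr, Omega)}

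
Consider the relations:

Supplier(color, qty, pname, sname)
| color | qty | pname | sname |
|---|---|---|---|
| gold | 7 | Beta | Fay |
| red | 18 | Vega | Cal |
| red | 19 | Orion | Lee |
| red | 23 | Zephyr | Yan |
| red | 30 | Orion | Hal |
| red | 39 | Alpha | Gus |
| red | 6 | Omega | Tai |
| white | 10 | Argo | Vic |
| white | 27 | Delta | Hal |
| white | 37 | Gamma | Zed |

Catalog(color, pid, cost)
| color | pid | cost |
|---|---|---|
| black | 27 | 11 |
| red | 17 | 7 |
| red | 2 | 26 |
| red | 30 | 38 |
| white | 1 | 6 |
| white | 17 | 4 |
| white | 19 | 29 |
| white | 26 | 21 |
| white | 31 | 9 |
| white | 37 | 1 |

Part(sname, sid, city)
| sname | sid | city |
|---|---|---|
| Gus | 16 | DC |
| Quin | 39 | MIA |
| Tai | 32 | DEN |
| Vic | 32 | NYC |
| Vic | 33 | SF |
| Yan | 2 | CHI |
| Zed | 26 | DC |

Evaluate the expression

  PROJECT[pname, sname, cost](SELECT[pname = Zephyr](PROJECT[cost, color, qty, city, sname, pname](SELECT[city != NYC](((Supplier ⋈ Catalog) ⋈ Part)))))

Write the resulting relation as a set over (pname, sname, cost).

{(Zephyr, Yan, 26), (Zephyr, Yan, 38), (Zephyr, Yan, 7)}

Natural join on color: {(red, 18, Vega, Cal, 17, 7), (red, 18, Vega, Cal, 2, 26), (red, 18, Vega, Cal, 30, 38), (red, 19, Orion, Lee, 17, 7), (red, 19, Orion, Lee, 2, 26), (red, 19, Orion, Lee, 30, 38), (red, 23, Zephyr, Yan, 17, 7), (red, 23, Zephyr, Yan, 2, 26), (red, 23, Zephyr, Yan, 30, 38), (red, 30, Orion, Hal, 17, 7), (red, 30, Orion, Hal, 2, 26), (red, 30, Orion, Hal, 30, 38), (red, 39, Alpha, Gus, 17, 7), (red, 39, Alpha, Gus, 2, 26), (red, 39, Alpha, Gus, 30, 38), (red, 6, Omega, Tai, 17, 7), (red, 6, Omega, Tai, 2, 26), (red, 6, Omega, Tai, 30, 38), (white, 10, Argo, Vic, 1, 6), (white, 10, Argo, Vic, 17, 4), (white, 10, Argo, Vic, 19, 29), (white, 10, Argo, Vic, 26, 21), (white, 10, Argo, Vic, 31, 9), (white, 10, Argo, Vic, 37, 1), (white, 27, Delta, Hal, 1, 6), (white, 27, Delta, Hal, 17, 4), (white, 27, Delta, Hal, 19, 29), (white, 27, Delta, Hal, 26, 21), (white, 27, Delta, Hal, 31, 9), (white, 27, Delta, Hal, 37, 1), (white, 37, Gamma, Zed, 1, 6), (white, 37, Gamma, Zed, 17, 4), (white, 37, Gamma, Zed, 19, 29), (white, 37, Gamma, Zed, 26, 21), (white, 37, Gamma, Zed, 31, 9), (white, 37, Gamma, Zed, 37, 1)}
Natural join on sname: {(red, 23, Zephyr, Yan, 17, 7, 2, CHI), (red, 23, Zephyr, Yan, 2, 26, 2, CHI), (red, 23, Zephyr, Yan, 30, 38, 2, CHI), (red, 39, Alpha, Gus, 17, 7, 16, DC), (red, 39, Alpha, Gus, 2, 26, 16, DC), (red, 39, Alpha, Gus, 30, 38, 16, DC), (red, 6, Omega, Tai, 17, 7, 32, DEN), (red, 6, Omega, Tai, 2, 26, 32, DEN), (red, 6, Omega, Tai, 30, 38, 32, DEN), (white, 10, Argo, Vic, 1, 6, 32, NYC), (white, 10, Argo, Vic, 1, 6, 33, SF), (white, 10, Argo, Vic, 17, 4, 32, NYC), (white, 10, Argo, Vic, 17, 4, 33, SF), (white, 10, Argo, Vic, 19, 29, 32, NYC), (white, 10, Argo, Vic, 19, 29, 33, SF), (white, 10, Argo, Vic, 26, 21, 32, NYC), (white, 10, Argo, Vic, 26, 21, 33, SF), (white, 10, Argo, Vic, 31, 9, 32, NYC), (white, 10, Argo, Vic, 31, 9, 33, SF), (white, 10, Argo, Vic, 37, 1, 32, NYC), (white, 10, Argo, Vic, 37, 1, 33, SF), (white, 37, Gamma, Zed, 1, 6, 26, DC), (white, 37, Gamma, Zed, 17, 4, 26, DC), (white, 37, Gamma, Zed, 19, 29, 26, DC), (white, 37, Gamma, Zed, 26, 21, 26, DC), (white, 37, Gamma, Zed, 31, 9, 26, DC), (white, 37, Gamma, Zed, 37, 1, 26, DC)}
Filtering on city != NYC leaves {(red, 23, Zephyr, Yan, 17, 7, 2, CHI), (red, 23, Zephyr, Yan, 2, 26, 2, CHI), (red, 23, Zephyr, Yan, 30, 38, 2, CHI), (red, 39, Alpha, Gus, 17, 7, 16, DC), (red, 39, Alpha, Gus, 2, 26, 16, DC), (red, 39, Alpha, Gus, 30, 38, 16, DC), (red, 6, Omega, Tai, 17, 7, 32, DEN), (red, 6, Omega, Tai, 2, 26, 32, DEN), (red, 6, Omega, Tai, 30, 38, 32, DEN), (white, 10, Argo, Vic, 1, 6, 33, SF), (white, 10, Argo, Vic, 17, 4, 33, SF), (white, 10, Argo, Vic, 19, 29, 33, SF), (white, 10, Argo, Vic, 26, 21, 33, SF), (white, 10, Argo, Vic, 31, 9, 33, SF), (white, 10, Argo, Vic, 37, 1, 33, SF), (white, 37, Gamma, Zed, 1, 6, 26, DC), (white, 37, Gamma, Zed, 17, 4, 26, DC), (white, 37, Gamma, Zed, 19, 29, 26, DC), (white, 37, Gamma, Zed, 26, 21, 26, DC), (white, 37, Gamma, Zed, 31, 9, 26, DC), (white, 37, Gamma, Zed, 37, 1, 26, DC)}.
Projecting to cost, color, qty, city, sname, pname: {(1, white, 10, SF, Vic, Argo), (1, white, 37, DC, Zed, Gamma), (21, white, 10, SF, Vic, Argo), (21, white, 37, DC, Zed, Gamma), (26, red, 23, CHI, Yan, Zephyr), (26, red, 39, DC, Gus, Alpha), (26, red, 6, DEN, Tai, Omega), (29, white, 10, SF, Vic, Argo), (29, white, 37, DC, Zed, Gamma), (38, red, 23, CHI, Yan, Zephyr), (38, red, 39, DC, Gus, Alpha), (38, red, 6, DEN, Tai, Omega), (4, white, 10, SF, Vic, Argo), (4, white, 37, DC, Zed, Gamma), (6, white, 10, SF, Vic, Argo), (6, white, 37, DC, Zed, Gamma), (7, red, 23, CHI, Yan, Zephyr), (7, red, 39, DC, Gus, Alpha), (7, red, 6, DEN, Tai, Omega), (9, white, 10, SF, Vic, Argo), (9, white, 37, DC, Zed, Gamma)}
Filtering on pname = Zephyr leaves {(26, red, 23, CHI, Yan, Zephyr), (38, red, 23, CHI, Yan, Zephyr), (7, red, 23, CHI, Yan, Zephyr)}.
Projecting to pname, sname, cost: {(Zephyr, Yan, 26), (Zephyr, Yan, 38), (Zephyr, Yan, 7)}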